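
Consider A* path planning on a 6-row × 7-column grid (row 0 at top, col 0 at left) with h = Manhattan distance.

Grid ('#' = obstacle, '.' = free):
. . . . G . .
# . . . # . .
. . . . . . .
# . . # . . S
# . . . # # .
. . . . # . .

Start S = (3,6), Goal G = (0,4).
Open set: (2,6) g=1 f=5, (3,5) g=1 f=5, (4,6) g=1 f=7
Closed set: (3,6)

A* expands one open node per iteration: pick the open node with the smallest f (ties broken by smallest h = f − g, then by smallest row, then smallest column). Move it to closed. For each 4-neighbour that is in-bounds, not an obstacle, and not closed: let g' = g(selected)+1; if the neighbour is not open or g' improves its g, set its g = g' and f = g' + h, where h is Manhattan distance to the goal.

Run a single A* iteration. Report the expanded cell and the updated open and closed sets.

step 1: expand (2,6) (f=5, h=4) → closed; open now [(1,6) g=2 f=5, (2,5) g=2 f=5, (3,5) g=1 f=5, (4,6) g=1 f=7]

expanded=(2,6); open=[(1,6) g=2 f=5, (2,5) g=2 f=5, (3,5) g=1 f=5, (4,6) g=1 f=7]; closed=[(2,6), (3,6)]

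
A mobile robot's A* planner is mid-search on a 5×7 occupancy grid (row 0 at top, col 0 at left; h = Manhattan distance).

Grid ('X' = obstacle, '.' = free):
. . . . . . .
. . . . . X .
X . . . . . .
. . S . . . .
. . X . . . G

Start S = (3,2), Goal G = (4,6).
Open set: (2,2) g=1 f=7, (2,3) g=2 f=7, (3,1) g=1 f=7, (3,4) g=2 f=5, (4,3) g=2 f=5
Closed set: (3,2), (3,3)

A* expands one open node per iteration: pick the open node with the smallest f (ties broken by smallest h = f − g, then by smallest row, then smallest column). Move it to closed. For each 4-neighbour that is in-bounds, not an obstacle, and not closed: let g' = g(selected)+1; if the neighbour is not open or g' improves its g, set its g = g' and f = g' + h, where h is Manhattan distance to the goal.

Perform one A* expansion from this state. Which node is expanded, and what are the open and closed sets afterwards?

expanded=(3,4); open=[(2,2) g=1 f=7, (2,3) g=2 f=7, (2,4) g=3 f=7, (3,1) g=1 f=7, (3,5) g=3 f=5, (4,3) g=2 f=5, (4,4) g=3 f=5]; closed=[(3,2), (3,3), (3,4)]

step 1: expand (3,4) (f=5, h=3) → closed; open now [(2,2) g=1 f=7, (2,3) g=2 f=7, (2,4) g=3 f=7, (3,1) g=1 f=7, (3,5) g=3 f=5, (4,3) g=2 f=5, (4,4) g=3 f=5]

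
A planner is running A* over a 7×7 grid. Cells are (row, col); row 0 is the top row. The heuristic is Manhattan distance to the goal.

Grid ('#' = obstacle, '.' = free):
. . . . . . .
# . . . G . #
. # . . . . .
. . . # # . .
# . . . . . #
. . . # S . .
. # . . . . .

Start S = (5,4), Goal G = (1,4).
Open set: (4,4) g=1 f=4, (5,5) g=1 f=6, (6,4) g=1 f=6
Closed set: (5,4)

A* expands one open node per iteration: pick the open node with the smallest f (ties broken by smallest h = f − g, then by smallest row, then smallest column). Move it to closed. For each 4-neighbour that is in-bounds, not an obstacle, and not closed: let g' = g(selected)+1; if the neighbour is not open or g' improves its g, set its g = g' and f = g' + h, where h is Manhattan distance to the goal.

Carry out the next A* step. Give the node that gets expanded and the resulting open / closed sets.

step 1: expand (4,4) (f=4, h=3) → closed; open now [(4,3) g=2 f=6, (4,5) g=2 f=6, (5,5) g=1 f=6, (6,4) g=1 f=6]

expanded=(4,4); open=[(4,3) g=2 f=6, (4,5) g=2 f=6, (5,5) g=1 f=6, (6,4) g=1 f=6]; closed=[(4,4), (5,4)]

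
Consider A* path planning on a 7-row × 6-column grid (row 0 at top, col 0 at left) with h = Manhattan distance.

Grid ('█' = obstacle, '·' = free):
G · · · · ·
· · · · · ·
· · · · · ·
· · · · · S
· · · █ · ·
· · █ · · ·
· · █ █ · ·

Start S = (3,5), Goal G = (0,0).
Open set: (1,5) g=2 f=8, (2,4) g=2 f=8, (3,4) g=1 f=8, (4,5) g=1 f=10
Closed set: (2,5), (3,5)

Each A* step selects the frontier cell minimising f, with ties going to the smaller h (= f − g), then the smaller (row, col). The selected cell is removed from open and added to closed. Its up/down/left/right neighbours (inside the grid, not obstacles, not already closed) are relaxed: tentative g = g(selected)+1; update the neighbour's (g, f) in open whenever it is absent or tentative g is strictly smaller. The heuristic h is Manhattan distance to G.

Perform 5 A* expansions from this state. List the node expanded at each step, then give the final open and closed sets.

step 1: expand (1,5) (f=8, h=6) → closed; open now [(0,5) g=3 f=8, (1,4) g=3 f=8, (2,4) g=2 f=8, (3,4) g=1 f=8, (4,5) g=1 f=10]
step 2: expand (0,5) (f=8, h=5) → closed; open now [(0,4) g=4 f=8, (1,4) g=3 f=8, (2,4) g=2 f=8, (3,4) g=1 f=8, (4,5) g=1 f=10]
step 3: expand (0,4) (f=8, h=4) → closed; open now [(0,3) g=5 f=8, (1,4) g=3 f=8, (2,4) g=2 f=8, (3,4) g=1 f=8, (4,5) g=1 f=10]
step 4: expand (0,3) (f=8, h=3) → closed; open now [(0,2) g=6 f=8, (1,3) g=6 f=10, (1,4) g=3 f=8, (2,4) g=2 f=8, (3,4) g=1 f=8, (4,5) g=1 f=10]
step 5: expand (0,2) (f=8, h=2) → closed; open now [(0,1) g=7 f=8, (1,2) g=7 f=10, (1,3) g=6 f=10, (1,4) g=3 f=8, (2,4) g=2 f=8, (3,4) g=1 f=8, (4,5) g=1 f=10]

order=[(1,5) → (0,5) → (0,4) → (0,3) → (0,2)]; open=[(0,1) g=7 f=8, (1,2) g=7 f=10, (1,3) g=6 f=10, (1,4) g=3 f=8, (2,4) g=2 f=8, (3,4) g=1 f=8, (4,5) g=1 f=10]; closed=[(0,2), (0,3), (0,4), (0,5), (1,5), (2,5), (3,5)]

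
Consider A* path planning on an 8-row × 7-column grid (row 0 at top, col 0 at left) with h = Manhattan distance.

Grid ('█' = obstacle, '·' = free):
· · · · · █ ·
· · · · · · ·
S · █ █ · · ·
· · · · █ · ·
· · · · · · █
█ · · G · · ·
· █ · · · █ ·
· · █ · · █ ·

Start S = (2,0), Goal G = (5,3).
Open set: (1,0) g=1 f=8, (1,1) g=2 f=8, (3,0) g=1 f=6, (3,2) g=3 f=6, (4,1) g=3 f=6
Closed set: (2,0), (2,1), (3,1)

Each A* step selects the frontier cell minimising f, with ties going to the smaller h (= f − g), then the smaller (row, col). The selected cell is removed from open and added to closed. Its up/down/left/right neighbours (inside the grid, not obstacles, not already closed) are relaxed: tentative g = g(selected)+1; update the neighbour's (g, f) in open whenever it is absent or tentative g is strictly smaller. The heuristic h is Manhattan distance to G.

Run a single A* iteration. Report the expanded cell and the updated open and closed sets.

step 1: expand (3,2) (f=6, h=3) → closed; open now [(1,0) g=1 f=8, (1,1) g=2 f=8, (3,0) g=1 f=6, (3,3) g=4 f=6, (4,1) g=3 f=6, (4,2) g=4 f=6]

expanded=(3,2); open=[(1,0) g=1 f=8, (1,1) g=2 f=8, (3,0) g=1 f=6, (3,3) g=4 f=6, (4,1) g=3 f=6, (4,2) g=4 f=6]; closed=[(2,0), (2,1), (3,1), (3,2)]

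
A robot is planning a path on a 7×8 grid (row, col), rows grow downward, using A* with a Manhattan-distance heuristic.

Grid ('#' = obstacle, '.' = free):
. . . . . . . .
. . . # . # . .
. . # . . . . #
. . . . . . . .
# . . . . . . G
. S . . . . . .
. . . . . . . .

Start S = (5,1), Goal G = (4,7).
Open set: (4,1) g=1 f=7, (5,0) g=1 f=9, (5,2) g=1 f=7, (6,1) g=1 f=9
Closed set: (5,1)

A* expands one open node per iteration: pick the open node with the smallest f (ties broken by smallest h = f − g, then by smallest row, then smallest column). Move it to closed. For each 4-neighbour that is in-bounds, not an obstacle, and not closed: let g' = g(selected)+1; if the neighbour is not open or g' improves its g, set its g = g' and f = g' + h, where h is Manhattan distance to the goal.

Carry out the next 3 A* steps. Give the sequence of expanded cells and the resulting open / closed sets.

order=[(4,1) → (4,2) → (4,3)]; open=[(3,1) g=2 f=9, (3,2) g=3 f=9, (3,3) g=4 f=9, (4,4) g=4 f=7, (5,0) g=1 f=9, (5,2) g=1 f=7, (5,3) g=4 f=9, (6,1) g=1 f=9]; closed=[(4,1), (4,2), (4,3), (5,1)]

step 1: expand (4,1) (f=7, h=6) → closed; open now [(3,1) g=2 f=9, (4,2) g=2 f=7, (5,0) g=1 f=9, (5,2) g=1 f=7, (6,1) g=1 f=9]
step 2: expand (4,2) (f=7, h=5) → closed; open now [(3,1) g=2 f=9, (3,2) g=3 f=9, (4,3) g=3 f=7, (5,0) g=1 f=9, (5,2) g=1 f=7, (6,1) g=1 f=9]
step 3: expand (4,3) (f=7, h=4) → closed; open now [(3,1) g=2 f=9, (3,2) g=3 f=9, (3,3) g=4 f=9, (4,4) g=4 f=7, (5,0) g=1 f=9, (5,2) g=1 f=7, (5,3) g=4 f=9, (6,1) g=1 f=9]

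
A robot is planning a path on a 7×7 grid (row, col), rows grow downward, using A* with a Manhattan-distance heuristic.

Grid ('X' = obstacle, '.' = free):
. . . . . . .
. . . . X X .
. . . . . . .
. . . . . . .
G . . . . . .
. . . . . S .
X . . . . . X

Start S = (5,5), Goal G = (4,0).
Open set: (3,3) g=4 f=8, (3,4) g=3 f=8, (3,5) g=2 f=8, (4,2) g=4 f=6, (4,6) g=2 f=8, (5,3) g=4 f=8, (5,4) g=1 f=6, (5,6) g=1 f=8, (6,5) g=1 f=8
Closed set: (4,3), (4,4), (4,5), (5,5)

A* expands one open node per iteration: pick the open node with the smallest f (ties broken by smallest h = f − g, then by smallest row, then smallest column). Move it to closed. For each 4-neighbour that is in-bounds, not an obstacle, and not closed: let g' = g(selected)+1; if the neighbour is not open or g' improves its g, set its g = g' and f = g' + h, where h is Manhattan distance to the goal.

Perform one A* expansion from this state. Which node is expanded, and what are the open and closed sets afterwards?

expanded=(4,2); open=[(3,2) g=5 f=8, (3,3) g=4 f=8, (3,4) g=3 f=8, (3,5) g=2 f=8, (4,1) g=5 f=6, (4,6) g=2 f=8, (5,2) g=5 f=8, (5,3) g=4 f=8, (5,4) g=1 f=6, (5,6) g=1 f=8, (6,5) g=1 f=8]; closed=[(4,2), (4,3), (4,4), (4,5), (5,5)]

step 1: expand (4,2) (f=6, h=2) → closed; open now [(3,2) g=5 f=8, (3,3) g=4 f=8, (3,4) g=3 f=8, (3,5) g=2 f=8, (4,1) g=5 f=6, (4,6) g=2 f=8, (5,2) g=5 f=8, (5,3) g=4 f=8, (5,4) g=1 f=6, (5,6) g=1 f=8, (6,5) g=1 f=8]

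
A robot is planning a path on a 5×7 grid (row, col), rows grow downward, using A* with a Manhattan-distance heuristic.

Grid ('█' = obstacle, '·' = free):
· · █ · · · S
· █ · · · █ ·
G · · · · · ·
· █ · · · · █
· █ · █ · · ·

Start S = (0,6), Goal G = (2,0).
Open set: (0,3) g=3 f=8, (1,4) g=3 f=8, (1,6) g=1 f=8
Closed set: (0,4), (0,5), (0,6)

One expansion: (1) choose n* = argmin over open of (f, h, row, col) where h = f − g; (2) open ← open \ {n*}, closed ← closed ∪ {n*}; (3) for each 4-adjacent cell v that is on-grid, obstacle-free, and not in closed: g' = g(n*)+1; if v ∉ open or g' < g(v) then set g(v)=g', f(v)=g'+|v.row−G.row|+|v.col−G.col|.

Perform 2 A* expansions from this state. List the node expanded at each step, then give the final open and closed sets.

step 1: expand (0,3) (f=8, h=5) → closed; open now [(1,3) g=4 f=8, (1,4) g=3 f=8, (1,6) g=1 f=8]
step 2: expand (1,3) (f=8, h=4) → closed; open now [(1,2) g=5 f=8, (1,4) g=3 f=8, (1,6) g=1 f=8, (2,3) g=5 f=8]

order=[(0,3) → (1,3)]; open=[(1,2) g=5 f=8, (1,4) g=3 f=8, (1,6) g=1 f=8, (2,3) g=5 f=8]; closed=[(0,3), (0,4), (0,5), (0,6), (1,3)]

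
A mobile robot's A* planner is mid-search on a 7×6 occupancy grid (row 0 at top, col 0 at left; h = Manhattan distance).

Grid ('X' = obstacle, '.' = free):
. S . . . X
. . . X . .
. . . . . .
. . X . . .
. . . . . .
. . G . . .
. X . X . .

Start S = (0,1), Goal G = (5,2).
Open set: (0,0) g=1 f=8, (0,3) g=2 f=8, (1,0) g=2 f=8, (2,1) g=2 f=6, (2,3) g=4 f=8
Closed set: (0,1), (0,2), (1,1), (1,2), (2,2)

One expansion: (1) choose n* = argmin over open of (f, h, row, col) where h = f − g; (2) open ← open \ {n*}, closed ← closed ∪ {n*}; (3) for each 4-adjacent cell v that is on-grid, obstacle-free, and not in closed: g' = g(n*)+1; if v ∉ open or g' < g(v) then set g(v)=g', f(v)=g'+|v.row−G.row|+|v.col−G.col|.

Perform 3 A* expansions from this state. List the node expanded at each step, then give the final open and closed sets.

step 1: expand (2,1) (f=6, h=4) → closed; open now [(0,0) g=1 f=8, (0,3) g=2 f=8, (1,0) g=2 f=8, (2,0) g=3 f=8, (2,3) g=4 f=8, (3,1) g=3 f=6]
step 2: expand (3,1) (f=6, h=3) → closed; open now [(0,0) g=1 f=8, (0,3) g=2 f=8, (1,0) g=2 f=8, (2,0) g=3 f=8, (2,3) g=4 f=8, (3,0) g=4 f=8, (4,1) g=4 f=6]
step 3: expand (4,1) (f=6, h=2) → closed; open now [(0,0) g=1 f=8, (0,3) g=2 f=8, (1,0) g=2 f=8, (2,0) g=3 f=8, (2,3) g=4 f=8, (3,0) g=4 f=8, (4,0) g=5 f=8, (4,2) g=5 f=6, (5,1) g=5 f=6]

order=[(2,1) → (3,1) → (4,1)]; open=[(0,0) g=1 f=8, (0,3) g=2 f=8, (1,0) g=2 f=8, (2,0) g=3 f=8, (2,3) g=4 f=8, (3,0) g=4 f=8, (4,0) g=5 f=8, (4,2) g=5 f=6, (5,1) g=5 f=6]; closed=[(0,1), (0,2), (1,1), (1,2), (2,1), (2,2), (3,1), (4,1)]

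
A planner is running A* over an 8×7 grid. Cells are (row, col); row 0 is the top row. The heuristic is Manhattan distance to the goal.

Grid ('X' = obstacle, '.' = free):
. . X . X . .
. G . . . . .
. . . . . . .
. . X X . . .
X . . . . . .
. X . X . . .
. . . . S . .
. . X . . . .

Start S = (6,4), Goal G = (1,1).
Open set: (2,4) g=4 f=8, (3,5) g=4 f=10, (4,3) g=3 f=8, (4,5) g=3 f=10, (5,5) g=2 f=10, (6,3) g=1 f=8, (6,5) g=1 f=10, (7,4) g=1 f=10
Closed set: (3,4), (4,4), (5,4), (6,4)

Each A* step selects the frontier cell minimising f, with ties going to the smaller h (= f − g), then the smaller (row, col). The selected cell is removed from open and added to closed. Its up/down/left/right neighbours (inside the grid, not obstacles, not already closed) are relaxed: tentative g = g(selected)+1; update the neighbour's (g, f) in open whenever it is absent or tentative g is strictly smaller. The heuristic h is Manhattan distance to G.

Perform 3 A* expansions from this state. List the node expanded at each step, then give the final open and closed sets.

step 1: expand (2,4) (f=8, h=4) → closed; open now [(1,4) g=5 f=8, (2,3) g=5 f=8, (2,5) g=5 f=10, (3,5) g=4 f=10, (4,3) g=3 f=8, (4,5) g=3 f=10, (5,5) g=2 f=10, (6,3) g=1 f=8, (6,5) g=1 f=10, (7,4) g=1 f=10]
step 2: expand (1,4) (f=8, h=3) → closed; open now [(1,3) g=6 f=8, (1,5) g=6 f=10, (2,3) g=5 f=8, (2,5) g=5 f=10, (3,5) g=4 f=10, (4,3) g=3 f=8, (4,5) g=3 f=10, (5,5) g=2 f=10, (6,3) g=1 f=8, (6,5) g=1 f=10, (7,4) g=1 f=10]
step 3: expand (1,3) (f=8, h=2) → closed; open now [(0,3) g=7 f=10, (1,2) g=7 f=8, (1,5) g=6 f=10, (2,3) g=5 f=8, (2,5) g=5 f=10, (3,5) g=4 f=10, (4,3) g=3 f=8, (4,5) g=3 f=10, (5,5) g=2 f=10, (6,3) g=1 f=8, (6,5) g=1 f=10, (7,4) g=1 f=10]

order=[(2,4) → (1,4) → (1,3)]; open=[(0,3) g=7 f=10, (1,2) g=7 f=8, (1,5) g=6 f=10, (2,3) g=5 f=8, (2,5) g=5 f=10, (3,5) g=4 f=10, (4,3) g=3 f=8, (4,5) g=3 f=10, (5,5) g=2 f=10, (6,3) g=1 f=8, (6,5) g=1 f=10, (7,4) g=1 f=10]; closed=[(1,3), (1,4), (2,4), (3,4), (4,4), (5,4), (6,4)]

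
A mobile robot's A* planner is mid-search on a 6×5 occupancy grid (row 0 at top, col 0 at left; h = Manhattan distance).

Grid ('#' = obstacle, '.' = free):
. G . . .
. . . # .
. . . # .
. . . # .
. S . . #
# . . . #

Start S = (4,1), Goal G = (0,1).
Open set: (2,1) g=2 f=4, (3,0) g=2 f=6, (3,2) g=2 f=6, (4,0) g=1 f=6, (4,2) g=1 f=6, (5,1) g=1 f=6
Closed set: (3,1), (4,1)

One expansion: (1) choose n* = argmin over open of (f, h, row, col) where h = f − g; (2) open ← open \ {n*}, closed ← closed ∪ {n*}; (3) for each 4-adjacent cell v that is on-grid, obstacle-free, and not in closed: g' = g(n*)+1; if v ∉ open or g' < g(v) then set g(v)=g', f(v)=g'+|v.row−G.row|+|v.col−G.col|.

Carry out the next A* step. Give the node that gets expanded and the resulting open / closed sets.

step 1: expand (2,1) (f=4, h=2) → closed; open now [(1,1) g=3 f=4, (2,0) g=3 f=6, (2,2) g=3 f=6, (3,0) g=2 f=6, (3,2) g=2 f=6, (4,0) g=1 f=6, (4,2) g=1 f=6, (5,1) g=1 f=6]

expanded=(2,1); open=[(1,1) g=3 f=4, (2,0) g=3 f=6, (2,2) g=3 f=6, (3,0) g=2 f=6, (3,2) g=2 f=6, (4,0) g=1 f=6, (4,2) g=1 f=6, (5,1) g=1 f=6]; closed=[(2,1), (3,1), (4,1)]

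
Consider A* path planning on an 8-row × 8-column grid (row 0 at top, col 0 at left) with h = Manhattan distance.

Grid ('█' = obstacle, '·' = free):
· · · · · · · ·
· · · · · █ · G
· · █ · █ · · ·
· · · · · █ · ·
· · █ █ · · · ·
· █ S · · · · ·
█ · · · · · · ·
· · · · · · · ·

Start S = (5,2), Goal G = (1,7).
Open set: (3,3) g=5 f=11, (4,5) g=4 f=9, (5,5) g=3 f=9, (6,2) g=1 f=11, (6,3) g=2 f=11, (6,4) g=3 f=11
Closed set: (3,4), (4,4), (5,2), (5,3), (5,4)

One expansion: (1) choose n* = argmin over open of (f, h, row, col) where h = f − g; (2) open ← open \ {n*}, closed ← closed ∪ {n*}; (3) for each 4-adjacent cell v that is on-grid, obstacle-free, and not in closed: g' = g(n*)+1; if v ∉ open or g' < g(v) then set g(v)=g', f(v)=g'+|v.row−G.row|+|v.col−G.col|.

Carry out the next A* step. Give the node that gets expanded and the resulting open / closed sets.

step 1: expand (4,5) (f=9, h=5) → closed; open now [(3,3) g=5 f=11, (4,6) g=5 f=9, (5,5) g=3 f=9, (6,2) g=1 f=11, (6,3) g=2 f=11, (6,4) g=3 f=11]

expanded=(4,5); open=[(3,3) g=5 f=11, (4,6) g=5 f=9, (5,5) g=3 f=9, (6,2) g=1 f=11, (6,3) g=2 f=11, (6,4) g=3 f=11]; closed=[(3,4), (4,4), (4,5), (5,2), (5,3), (5,4)]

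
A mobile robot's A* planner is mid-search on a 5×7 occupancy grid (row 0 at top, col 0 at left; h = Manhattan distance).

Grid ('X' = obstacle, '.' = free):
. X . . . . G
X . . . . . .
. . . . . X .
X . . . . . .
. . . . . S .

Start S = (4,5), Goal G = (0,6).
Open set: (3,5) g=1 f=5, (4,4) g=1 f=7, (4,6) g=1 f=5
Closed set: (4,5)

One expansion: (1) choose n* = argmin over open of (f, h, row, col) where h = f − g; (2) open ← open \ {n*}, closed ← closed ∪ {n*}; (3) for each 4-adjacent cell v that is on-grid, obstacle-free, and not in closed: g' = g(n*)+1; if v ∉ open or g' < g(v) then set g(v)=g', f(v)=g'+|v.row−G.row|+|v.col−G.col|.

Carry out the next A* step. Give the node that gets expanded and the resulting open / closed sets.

step 1: expand (3,5) (f=5, h=4) → closed; open now [(3,4) g=2 f=7, (3,6) g=2 f=5, (4,4) g=1 f=7, (4,6) g=1 f=5]

expanded=(3,5); open=[(3,4) g=2 f=7, (3,6) g=2 f=5, (4,4) g=1 f=7, (4,6) g=1 f=5]; closed=[(3,5), (4,5)]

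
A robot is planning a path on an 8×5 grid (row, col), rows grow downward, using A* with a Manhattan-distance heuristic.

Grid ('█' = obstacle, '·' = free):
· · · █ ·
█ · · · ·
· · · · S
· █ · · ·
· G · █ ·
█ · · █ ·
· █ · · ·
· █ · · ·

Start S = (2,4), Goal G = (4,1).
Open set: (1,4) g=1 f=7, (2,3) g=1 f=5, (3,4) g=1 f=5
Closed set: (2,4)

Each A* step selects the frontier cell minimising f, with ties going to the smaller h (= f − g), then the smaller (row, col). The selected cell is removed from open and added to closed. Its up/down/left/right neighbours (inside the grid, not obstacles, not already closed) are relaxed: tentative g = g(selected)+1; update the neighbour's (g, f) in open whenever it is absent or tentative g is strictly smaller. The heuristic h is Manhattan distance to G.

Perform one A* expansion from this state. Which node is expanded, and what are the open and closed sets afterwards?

expanded=(2,3); open=[(1,3) g=2 f=7, (1,4) g=1 f=7, (2,2) g=2 f=5, (3,3) g=2 f=5, (3,4) g=1 f=5]; closed=[(2,3), (2,4)]

step 1: expand (2,3) (f=5, h=4) → closed; open now [(1,3) g=2 f=7, (1,4) g=1 f=7, (2,2) g=2 f=5, (3,3) g=2 f=5, (3,4) g=1 f=5]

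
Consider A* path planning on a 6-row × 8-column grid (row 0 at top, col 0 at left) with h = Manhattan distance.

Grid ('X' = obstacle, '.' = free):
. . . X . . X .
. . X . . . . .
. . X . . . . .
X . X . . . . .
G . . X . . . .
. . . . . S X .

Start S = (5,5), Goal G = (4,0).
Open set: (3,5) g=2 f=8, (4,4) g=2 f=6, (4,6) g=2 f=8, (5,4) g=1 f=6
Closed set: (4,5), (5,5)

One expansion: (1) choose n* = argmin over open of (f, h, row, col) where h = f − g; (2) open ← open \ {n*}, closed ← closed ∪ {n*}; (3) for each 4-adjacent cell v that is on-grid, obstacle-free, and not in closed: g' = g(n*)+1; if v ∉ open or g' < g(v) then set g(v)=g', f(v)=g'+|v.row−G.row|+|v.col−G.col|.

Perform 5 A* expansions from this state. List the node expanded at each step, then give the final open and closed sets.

order=[(4,4) → (5,4) → (5,3) → (5,2) → (4,2)]; open=[(3,4) g=3 f=8, (3,5) g=2 f=8, (4,1) g=5 f=6, (4,6) g=2 f=8, (5,1) g=4 f=6]; closed=[(4,2), (4,4), (4,5), (5,2), (5,3), (5,4), (5,5)]

step 1: expand (4,4) (f=6, h=4) → closed; open now [(3,4) g=3 f=8, (3,5) g=2 f=8, (4,6) g=2 f=8, (5,4) g=1 f=6]
step 2: expand (5,4) (f=6, h=5) → closed; open now [(3,4) g=3 f=8, (3,5) g=2 f=8, (4,6) g=2 f=8, (5,3) g=2 f=6]
step 3: expand (5,3) (f=6, h=4) → closed; open now [(3,4) g=3 f=8, (3,5) g=2 f=8, (4,6) g=2 f=8, (5,2) g=3 f=6]
step 4: expand (5,2) (f=6, h=3) → closed; open now [(3,4) g=3 f=8, (3,5) g=2 f=8, (4,2) g=4 f=6, (4,6) g=2 f=8, (5,1) g=4 f=6]
step 5: expand (4,2) (f=6, h=2) → closed; open now [(3,4) g=3 f=8, (3,5) g=2 f=8, (4,1) g=5 f=6, (4,6) g=2 f=8, (5,1) g=4 f=6]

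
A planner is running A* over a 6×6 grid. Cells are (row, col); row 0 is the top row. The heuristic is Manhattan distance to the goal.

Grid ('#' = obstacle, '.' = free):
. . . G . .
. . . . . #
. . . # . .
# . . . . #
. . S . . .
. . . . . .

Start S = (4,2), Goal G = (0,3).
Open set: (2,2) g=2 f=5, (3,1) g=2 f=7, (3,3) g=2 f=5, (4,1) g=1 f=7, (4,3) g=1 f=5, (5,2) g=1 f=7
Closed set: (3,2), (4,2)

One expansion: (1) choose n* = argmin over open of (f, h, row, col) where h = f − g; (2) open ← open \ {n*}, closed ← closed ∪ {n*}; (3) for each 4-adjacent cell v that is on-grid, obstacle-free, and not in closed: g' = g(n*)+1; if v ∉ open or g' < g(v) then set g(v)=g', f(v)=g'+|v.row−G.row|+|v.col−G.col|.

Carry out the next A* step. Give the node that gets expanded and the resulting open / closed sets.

step 1: expand (2,2) (f=5, h=3) → closed; open now [(1,2) g=3 f=5, (2,1) g=3 f=7, (3,1) g=2 f=7, (3,3) g=2 f=5, (4,1) g=1 f=7, (4,3) g=1 f=5, (5,2) g=1 f=7]

expanded=(2,2); open=[(1,2) g=3 f=5, (2,1) g=3 f=7, (3,1) g=2 f=7, (3,3) g=2 f=5, (4,1) g=1 f=7, (4,3) g=1 f=5, (5,2) g=1 f=7]; closed=[(2,2), (3,2), (4,2)]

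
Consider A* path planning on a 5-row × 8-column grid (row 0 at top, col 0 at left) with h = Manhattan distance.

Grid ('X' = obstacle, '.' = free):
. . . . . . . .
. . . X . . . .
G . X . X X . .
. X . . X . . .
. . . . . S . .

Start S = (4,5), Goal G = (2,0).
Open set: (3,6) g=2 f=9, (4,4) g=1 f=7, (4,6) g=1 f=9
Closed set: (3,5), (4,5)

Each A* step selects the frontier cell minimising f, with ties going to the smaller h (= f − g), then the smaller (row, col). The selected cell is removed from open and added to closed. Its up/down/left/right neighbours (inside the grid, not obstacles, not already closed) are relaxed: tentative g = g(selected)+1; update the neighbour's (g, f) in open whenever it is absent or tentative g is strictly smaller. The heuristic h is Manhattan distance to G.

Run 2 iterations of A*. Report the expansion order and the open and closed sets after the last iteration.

step 1: expand (4,4) (f=7, h=6) → closed; open now [(3,6) g=2 f=9, (4,3) g=2 f=7, (4,6) g=1 f=9]
step 2: expand (4,3) (f=7, h=5) → closed; open now [(3,3) g=3 f=7, (3,6) g=2 f=9, (4,2) g=3 f=7, (4,6) g=1 f=9]

order=[(4,4) → (4,3)]; open=[(3,3) g=3 f=7, (3,6) g=2 f=9, (4,2) g=3 f=7, (4,6) g=1 f=9]; closed=[(3,5), (4,3), (4,4), (4,5)]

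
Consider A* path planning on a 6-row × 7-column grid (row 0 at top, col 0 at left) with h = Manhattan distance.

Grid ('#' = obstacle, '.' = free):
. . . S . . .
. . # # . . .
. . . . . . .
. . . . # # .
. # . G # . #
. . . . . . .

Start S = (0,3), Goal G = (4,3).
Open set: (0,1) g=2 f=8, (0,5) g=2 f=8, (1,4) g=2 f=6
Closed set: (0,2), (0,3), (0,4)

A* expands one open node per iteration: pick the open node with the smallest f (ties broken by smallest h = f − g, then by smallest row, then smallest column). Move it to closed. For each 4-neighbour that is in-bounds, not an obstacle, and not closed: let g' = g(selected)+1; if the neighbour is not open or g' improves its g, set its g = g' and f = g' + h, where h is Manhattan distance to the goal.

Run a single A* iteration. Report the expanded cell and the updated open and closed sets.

expanded=(1,4); open=[(0,1) g=2 f=8, (0,5) g=2 f=8, (1,5) g=3 f=8, (2,4) g=3 f=6]; closed=[(0,2), (0,3), (0,4), (1,4)]

step 1: expand (1,4) (f=6, h=4) → closed; open now [(0,1) g=2 f=8, (0,5) g=2 f=8, (1,5) g=3 f=8, (2,4) g=3 f=6]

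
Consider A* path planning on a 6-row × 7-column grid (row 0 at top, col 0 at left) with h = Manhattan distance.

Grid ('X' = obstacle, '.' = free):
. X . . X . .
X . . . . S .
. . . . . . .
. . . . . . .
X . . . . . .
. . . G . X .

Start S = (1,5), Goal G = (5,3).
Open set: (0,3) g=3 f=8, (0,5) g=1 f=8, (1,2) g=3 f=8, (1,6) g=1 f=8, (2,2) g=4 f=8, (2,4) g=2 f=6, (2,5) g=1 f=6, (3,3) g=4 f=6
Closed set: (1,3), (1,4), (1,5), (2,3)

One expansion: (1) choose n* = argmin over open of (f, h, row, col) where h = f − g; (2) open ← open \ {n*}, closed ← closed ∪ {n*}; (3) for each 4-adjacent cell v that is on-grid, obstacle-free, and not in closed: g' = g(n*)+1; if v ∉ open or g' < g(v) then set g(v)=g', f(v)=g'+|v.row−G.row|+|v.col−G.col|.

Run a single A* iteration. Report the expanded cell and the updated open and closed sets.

step 1: expand (3,3) (f=6, h=2) → closed; open now [(0,3) g=3 f=8, (0,5) g=1 f=8, (1,2) g=3 f=8, (1,6) g=1 f=8, (2,2) g=4 f=8, (2,4) g=2 f=6, (2,5) g=1 f=6, (3,2) g=5 f=8, (3,4) g=5 f=8, (4,3) g=5 f=6]

expanded=(3,3); open=[(0,3) g=3 f=8, (0,5) g=1 f=8, (1,2) g=3 f=8, (1,6) g=1 f=8, (2,2) g=4 f=8, (2,4) g=2 f=6, (2,5) g=1 f=6, (3,2) g=5 f=8, (3,4) g=5 f=8, (4,3) g=5 f=6]; closed=[(1,3), (1,4), (1,5), (2,3), (3,3)]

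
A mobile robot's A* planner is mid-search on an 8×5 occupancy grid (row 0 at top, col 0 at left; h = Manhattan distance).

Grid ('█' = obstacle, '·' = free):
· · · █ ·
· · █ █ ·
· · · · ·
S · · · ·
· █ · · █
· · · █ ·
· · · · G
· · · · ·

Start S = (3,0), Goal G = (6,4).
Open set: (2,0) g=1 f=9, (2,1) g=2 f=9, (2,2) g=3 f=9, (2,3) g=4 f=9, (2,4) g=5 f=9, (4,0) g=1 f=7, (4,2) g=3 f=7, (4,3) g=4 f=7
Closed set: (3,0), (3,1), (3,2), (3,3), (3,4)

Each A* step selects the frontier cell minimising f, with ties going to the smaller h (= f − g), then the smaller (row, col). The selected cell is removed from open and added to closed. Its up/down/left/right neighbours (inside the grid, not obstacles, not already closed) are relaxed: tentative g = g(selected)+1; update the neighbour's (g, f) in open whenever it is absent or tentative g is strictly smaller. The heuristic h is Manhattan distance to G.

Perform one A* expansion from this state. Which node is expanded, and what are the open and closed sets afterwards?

step 1: expand (4,3) (f=7, h=3) → closed; open now [(2,0) g=1 f=9, (2,1) g=2 f=9, (2,2) g=3 f=9, (2,3) g=4 f=9, (2,4) g=5 f=9, (4,0) g=1 f=7, (4,2) g=3 f=7]

expanded=(4,3); open=[(2,0) g=1 f=9, (2,1) g=2 f=9, (2,2) g=3 f=9, (2,3) g=4 f=9, (2,4) g=5 f=9, (4,0) g=1 f=7, (4,2) g=3 f=7]; closed=[(3,0), (3,1), (3,2), (3,3), (3,4), (4,3)]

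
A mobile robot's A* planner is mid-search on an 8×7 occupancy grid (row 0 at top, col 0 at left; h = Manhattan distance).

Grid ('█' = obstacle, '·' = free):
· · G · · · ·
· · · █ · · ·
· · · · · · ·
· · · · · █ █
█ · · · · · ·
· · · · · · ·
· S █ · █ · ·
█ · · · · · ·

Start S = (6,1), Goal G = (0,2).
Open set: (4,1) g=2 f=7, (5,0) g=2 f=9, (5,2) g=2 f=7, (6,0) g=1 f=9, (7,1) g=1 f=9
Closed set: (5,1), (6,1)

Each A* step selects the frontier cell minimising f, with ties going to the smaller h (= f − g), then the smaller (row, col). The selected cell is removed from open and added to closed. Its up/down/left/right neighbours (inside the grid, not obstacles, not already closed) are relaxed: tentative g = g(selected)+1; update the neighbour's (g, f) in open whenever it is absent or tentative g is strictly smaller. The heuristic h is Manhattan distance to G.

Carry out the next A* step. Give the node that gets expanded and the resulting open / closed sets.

step 1: expand (4,1) (f=7, h=5) → closed; open now [(3,1) g=3 f=7, (4,2) g=3 f=7, (5,0) g=2 f=9, (5,2) g=2 f=7, (6,0) g=1 f=9, (7,1) g=1 f=9]

expanded=(4,1); open=[(3,1) g=3 f=7, (4,2) g=3 f=7, (5,0) g=2 f=9, (5,2) g=2 f=7, (6,0) g=1 f=9, (7,1) g=1 f=9]; closed=[(4,1), (5,1), (6,1)]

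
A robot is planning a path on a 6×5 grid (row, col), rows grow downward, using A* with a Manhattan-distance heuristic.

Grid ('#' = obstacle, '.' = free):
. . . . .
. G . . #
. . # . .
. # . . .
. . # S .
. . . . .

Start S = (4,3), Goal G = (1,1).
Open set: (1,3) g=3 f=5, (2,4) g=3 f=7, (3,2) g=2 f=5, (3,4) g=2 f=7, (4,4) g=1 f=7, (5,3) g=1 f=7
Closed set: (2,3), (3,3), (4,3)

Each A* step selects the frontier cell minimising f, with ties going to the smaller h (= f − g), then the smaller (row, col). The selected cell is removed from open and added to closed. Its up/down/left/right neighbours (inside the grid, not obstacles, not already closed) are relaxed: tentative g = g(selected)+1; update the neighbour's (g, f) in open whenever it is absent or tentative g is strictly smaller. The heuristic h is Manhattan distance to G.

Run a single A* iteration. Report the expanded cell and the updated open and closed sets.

expanded=(1,3); open=[(0,3) g=4 f=7, (1,2) g=4 f=5, (2,4) g=3 f=7, (3,2) g=2 f=5, (3,4) g=2 f=7, (4,4) g=1 f=7, (5,3) g=1 f=7]; closed=[(1,3), (2,3), (3,3), (4,3)]

step 1: expand (1,3) (f=5, h=2) → closed; open now [(0,3) g=4 f=7, (1,2) g=4 f=5, (2,4) g=3 f=7, (3,2) g=2 f=5, (3,4) g=2 f=7, (4,4) g=1 f=7, (5,3) g=1 f=7]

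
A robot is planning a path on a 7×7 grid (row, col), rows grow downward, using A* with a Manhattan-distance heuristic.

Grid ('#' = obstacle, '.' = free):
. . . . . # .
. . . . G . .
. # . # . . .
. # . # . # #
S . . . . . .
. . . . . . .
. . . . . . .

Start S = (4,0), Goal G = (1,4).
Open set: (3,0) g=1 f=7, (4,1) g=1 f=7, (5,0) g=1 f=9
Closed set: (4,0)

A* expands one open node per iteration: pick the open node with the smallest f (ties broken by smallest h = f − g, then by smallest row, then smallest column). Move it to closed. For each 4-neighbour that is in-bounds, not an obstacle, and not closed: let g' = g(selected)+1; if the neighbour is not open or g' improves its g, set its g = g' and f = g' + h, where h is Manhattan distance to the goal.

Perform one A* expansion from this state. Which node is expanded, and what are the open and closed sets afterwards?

step 1: expand (3,0) (f=7, h=6) → closed; open now [(2,0) g=2 f=7, (4,1) g=1 f=7, (5,0) g=1 f=9]

expanded=(3,0); open=[(2,0) g=2 f=7, (4,1) g=1 f=7, (5,0) g=1 f=9]; closed=[(3,0), (4,0)]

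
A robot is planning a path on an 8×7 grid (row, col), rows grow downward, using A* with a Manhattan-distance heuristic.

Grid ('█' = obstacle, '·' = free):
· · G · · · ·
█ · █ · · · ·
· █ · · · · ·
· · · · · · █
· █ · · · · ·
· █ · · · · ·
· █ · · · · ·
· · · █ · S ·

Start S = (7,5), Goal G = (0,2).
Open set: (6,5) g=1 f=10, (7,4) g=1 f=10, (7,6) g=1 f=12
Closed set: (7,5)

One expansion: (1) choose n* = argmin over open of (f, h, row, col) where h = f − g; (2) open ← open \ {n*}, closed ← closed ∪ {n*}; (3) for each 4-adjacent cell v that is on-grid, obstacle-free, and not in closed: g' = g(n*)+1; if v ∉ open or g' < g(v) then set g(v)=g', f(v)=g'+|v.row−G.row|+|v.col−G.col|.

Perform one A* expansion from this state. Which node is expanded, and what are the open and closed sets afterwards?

step 1: expand (6,5) (f=10, h=9) → closed; open now [(5,5) g=2 f=10, (6,4) g=2 f=10, (6,6) g=2 f=12, (7,4) g=1 f=10, (7,6) g=1 f=12]

expanded=(6,5); open=[(5,5) g=2 f=10, (6,4) g=2 f=10, (6,6) g=2 f=12, (7,4) g=1 f=10, (7,6) g=1 f=12]; closed=[(6,5), (7,5)]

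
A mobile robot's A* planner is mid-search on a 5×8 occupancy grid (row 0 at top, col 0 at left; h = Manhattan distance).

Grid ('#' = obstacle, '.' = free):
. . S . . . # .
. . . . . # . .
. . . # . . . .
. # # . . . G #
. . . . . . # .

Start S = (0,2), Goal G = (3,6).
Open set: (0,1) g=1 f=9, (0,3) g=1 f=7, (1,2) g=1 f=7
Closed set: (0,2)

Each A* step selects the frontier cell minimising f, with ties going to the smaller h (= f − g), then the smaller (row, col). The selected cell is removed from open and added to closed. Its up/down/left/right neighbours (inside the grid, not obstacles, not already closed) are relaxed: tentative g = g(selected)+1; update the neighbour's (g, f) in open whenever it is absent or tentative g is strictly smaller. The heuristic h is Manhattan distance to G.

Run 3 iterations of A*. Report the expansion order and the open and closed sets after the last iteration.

step 1: expand (0,3) (f=7, h=6) → closed; open now [(0,1) g=1 f=9, (0,4) g=2 f=7, (1,2) g=1 f=7, (1,3) g=2 f=7]
step 2: expand (0,4) (f=7, h=5) → closed; open now [(0,1) g=1 f=9, (0,5) g=3 f=7, (1,2) g=1 f=7, (1,3) g=2 f=7, (1,4) g=3 f=7]
step 3: expand (0,5) (f=7, h=4) → closed; open now [(0,1) g=1 f=9, (1,2) g=1 f=7, (1,3) g=2 f=7, (1,4) g=3 f=7]

order=[(0,3) → (0,4) → (0,5)]; open=[(0,1) g=1 f=9, (1,2) g=1 f=7, (1,3) g=2 f=7, (1,4) g=3 f=7]; closed=[(0,2), (0,3), (0,4), (0,5)]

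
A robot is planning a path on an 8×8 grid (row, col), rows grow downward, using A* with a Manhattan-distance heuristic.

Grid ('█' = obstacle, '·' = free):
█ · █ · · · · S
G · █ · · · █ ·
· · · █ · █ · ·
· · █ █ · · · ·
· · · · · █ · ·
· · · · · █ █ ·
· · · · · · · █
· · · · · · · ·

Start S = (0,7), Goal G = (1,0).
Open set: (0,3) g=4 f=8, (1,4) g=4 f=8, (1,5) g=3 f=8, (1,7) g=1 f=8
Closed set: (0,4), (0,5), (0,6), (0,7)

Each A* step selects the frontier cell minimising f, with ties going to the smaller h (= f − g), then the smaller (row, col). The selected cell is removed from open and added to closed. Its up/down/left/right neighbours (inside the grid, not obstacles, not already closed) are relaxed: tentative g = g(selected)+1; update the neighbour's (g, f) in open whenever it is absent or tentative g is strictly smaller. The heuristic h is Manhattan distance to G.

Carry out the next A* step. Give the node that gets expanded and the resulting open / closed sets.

expanded=(0,3); open=[(1,3) g=5 f=8, (1,4) g=4 f=8, (1,5) g=3 f=8, (1,7) g=1 f=8]; closed=[(0,3), (0,4), (0,5), (0,6), (0,7)]

step 1: expand (0,3) (f=8, h=4) → closed; open now [(1,3) g=5 f=8, (1,4) g=4 f=8, (1,5) g=3 f=8, (1,7) g=1 f=8]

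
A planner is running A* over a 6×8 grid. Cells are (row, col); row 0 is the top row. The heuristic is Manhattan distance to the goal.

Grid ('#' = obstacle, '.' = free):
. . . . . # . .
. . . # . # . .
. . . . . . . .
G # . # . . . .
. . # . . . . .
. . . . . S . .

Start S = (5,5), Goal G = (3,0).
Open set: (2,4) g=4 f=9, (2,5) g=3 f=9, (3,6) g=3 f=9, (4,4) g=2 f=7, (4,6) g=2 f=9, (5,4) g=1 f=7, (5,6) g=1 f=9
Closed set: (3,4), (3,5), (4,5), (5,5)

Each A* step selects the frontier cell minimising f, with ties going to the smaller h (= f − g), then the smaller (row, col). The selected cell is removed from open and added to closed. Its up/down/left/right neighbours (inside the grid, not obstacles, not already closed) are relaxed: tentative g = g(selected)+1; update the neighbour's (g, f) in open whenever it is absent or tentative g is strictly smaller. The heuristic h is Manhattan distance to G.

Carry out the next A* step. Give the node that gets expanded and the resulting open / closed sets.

expanded=(4,4); open=[(2,4) g=4 f=9, (2,5) g=3 f=9, (3,6) g=3 f=9, (4,3) g=3 f=7, (4,6) g=2 f=9, (5,4) g=1 f=7, (5,6) g=1 f=9]; closed=[(3,4), (3,5), (4,4), (4,5), (5,5)]

step 1: expand (4,4) (f=7, h=5) → closed; open now [(2,4) g=4 f=9, (2,5) g=3 f=9, (3,6) g=3 f=9, (4,3) g=3 f=7, (4,6) g=2 f=9, (5,4) g=1 f=7, (5,6) g=1 f=9]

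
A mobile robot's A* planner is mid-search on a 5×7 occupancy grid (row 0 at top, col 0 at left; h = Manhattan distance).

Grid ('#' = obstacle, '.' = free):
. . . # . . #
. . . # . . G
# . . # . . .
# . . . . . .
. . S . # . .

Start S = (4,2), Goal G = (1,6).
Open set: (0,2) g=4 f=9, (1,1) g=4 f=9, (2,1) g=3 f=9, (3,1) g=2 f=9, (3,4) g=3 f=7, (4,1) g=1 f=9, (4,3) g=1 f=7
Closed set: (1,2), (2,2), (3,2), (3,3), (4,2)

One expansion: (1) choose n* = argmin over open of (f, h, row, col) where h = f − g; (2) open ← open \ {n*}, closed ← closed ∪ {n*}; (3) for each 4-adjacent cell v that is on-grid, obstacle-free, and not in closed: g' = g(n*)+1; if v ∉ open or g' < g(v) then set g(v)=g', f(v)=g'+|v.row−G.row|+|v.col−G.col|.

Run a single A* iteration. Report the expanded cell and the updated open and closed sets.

expanded=(3,4); open=[(0,2) g=4 f=9, (1,1) g=4 f=9, (2,1) g=3 f=9, (2,4) g=4 f=7, (3,1) g=2 f=9, (3,5) g=4 f=7, (4,1) g=1 f=9, (4,3) g=1 f=7]; closed=[(1,2), (2,2), (3,2), (3,3), (3,4), (4,2)]

step 1: expand (3,4) (f=7, h=4) → closed; open now [(0,2) g=4 f=9, (1,1) g=4 f=9, (2,1) g=3 f=9, (2,4) g=4 f=7, (3,1) g=2 f=9, (3,5) g=4 f=7, (4,1) g=1 f=9, (4,3) g=1 f=7]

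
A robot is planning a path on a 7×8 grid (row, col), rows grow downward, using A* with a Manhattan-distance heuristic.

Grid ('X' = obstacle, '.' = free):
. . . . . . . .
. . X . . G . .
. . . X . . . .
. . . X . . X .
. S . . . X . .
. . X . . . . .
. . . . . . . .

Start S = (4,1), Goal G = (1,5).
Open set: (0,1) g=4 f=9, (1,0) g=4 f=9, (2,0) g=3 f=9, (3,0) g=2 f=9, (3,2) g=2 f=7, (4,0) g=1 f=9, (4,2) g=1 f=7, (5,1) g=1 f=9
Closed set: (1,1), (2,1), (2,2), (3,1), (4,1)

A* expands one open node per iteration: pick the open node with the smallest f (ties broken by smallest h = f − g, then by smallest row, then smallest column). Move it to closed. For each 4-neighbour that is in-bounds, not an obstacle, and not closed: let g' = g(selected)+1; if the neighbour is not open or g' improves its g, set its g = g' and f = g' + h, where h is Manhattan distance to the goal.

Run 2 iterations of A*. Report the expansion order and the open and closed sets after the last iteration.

step 1: expand (3,2) (f=7, h=5) → closed; open now [(0,1) g=4 f=9, (1,0) g=4 f=9, (2,0) g=3 f=9, (3,0) g=2 f=9, (4,0) g=1 f=9, (4,2) g=1 f=7, (5,1) g=1 f=9]
step 2: expand (4,2) (f=7, h=6) → closed; open now [(0,1) g=4 f=9, (1,0) g=4 f=9, (2,0) g=3 f=9, (3,0) g=2 f=9, (4,0) g=1 f=9, (4,3) g=2 f=7, (5,1) g=1 f=9]

order=[(3,2) → (4,2)]; open=[(0,1) g=4 f=9, (1,0) g=4 f=9, (2,0) g=3 f=9, (3,0) g=2 f=9, (4,0) g=1 f=9, (4,3) g=2 f=7, (5,1) g=1 f=9]; closed=[(1,1), (2,1), (2,2), (3,1), (3,2), (4,1), (4,2)]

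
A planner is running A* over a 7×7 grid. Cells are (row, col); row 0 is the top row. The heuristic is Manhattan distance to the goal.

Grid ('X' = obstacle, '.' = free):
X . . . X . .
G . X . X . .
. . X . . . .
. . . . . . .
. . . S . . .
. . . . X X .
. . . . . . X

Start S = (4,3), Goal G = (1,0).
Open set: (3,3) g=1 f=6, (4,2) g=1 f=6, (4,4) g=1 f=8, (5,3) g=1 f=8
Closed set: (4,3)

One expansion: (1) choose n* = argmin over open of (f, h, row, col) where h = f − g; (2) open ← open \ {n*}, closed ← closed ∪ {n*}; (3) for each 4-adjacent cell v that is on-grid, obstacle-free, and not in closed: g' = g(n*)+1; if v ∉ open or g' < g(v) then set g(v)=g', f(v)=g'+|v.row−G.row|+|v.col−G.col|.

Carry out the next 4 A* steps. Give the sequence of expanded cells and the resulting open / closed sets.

step 1: expand (3,3) (f=6, h=5) → closed; open now [(2,3) g=2 f=6, (3,2) g=2 f=6, (3,4) g=2 f=8, (4,2) g=1 f=6, (4,4) g=1 f=8, (5,3) g=1 f=8]
step 2: expand (2,3) (f=6, h=4) → closed; open now [(1,3) g=3 f=6, (2,4) g=3 f=8, (3,2) g=2 f=6, (3,4) g=2 f=8, (4,2) g=1 f=6, (4,4) g=1 f=8, (5,3) g=1 f=8]
step 3: expand (1,3) (f=6, h=3) → closed; open now [(0,3) g=4 f=8, (2,4) g=3 f=8, (3,2) g=2 f=6, (3,4) g=2 f=8, (4,2) g=1 f=6, (4,4) g=1 f=8, (5,3) g=1 f=8]
step 4: expand (3,2) (f=6, h=4) → closed; open now [(0,3) g=4 f=8, (2,4) g=3 f=8, (3,1) g=3 f=6, (3,4) g=2 f=8, (4,2) g=1 f=6, (4,4) g=1 f=8, (5,3) g=1 f=8]

order=[(3,3) → (2,3) → (1,3) → (3,2)]; open=[(0,3) g=4 f=8, (2,4) g=3 f=8, (3,1) g=3 f=6, (3,4) g=2 f=8, (4,2) g=1 f=6, (4,4) g=1 f=8, (5,3) g=1 f=8]; closed=[(1,3), (2,3), (3,2), (3,3), (4,3)]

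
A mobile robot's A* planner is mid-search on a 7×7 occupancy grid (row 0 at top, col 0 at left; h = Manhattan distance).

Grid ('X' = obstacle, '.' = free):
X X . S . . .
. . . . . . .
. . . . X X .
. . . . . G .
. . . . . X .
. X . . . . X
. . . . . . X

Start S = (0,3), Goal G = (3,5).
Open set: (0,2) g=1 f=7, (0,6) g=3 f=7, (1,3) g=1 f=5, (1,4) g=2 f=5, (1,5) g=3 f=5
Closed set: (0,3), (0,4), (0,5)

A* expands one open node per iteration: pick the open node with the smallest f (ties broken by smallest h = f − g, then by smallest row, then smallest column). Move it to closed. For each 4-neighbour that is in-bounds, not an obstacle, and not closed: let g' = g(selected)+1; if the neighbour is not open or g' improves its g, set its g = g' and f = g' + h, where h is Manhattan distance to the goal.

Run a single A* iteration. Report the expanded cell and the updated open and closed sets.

expanded=(1,5); open=[(0,2) g=1 f=7, (0,6) g=3 f=7, (1,3) g=1 f=5, (1,4) g=2 f=5, (1,6) g=4 f=7]; closed=[(0,3), (0,4), (0,5), (1,5)]

step 1: expand (1,5) (f=5, h=2) → closed; open now [(0,2) g=1 f=7, (0,6) g=3 f=7, (1,3) g=1 f=5, (1,4) g=2 f=5, (1,6) g=4 f=7]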